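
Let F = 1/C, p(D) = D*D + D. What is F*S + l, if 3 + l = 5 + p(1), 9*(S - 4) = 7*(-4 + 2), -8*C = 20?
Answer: 136/45 ≈ 3.0222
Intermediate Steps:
C = -5/2 (C = -⅛*20 = -5/2 ≈ -2.5000)
p(D) = D + D² (p(D) = D² + D = D + D²)
S = 22/9 (S = 4 + (7*(-4 + 2))/9 = 4 + (7*(-2))/9 = 4 + (⅑)*(-14) = 4 - 14/9 = 22/9 ≈ 2.4444)
l = 4 (l = -3 + (5 + 1*(1 + 1)) = -3 + (5 + 1*2) = -3 + (5 + 2) = -3 + 7 = 4)
F = -⅖ (F = 1/(-5/2) = -⅖ ≈ -0.40000)
F*S + l = -⅖*22/9 + 4 = -44/45 + 4 = 136/45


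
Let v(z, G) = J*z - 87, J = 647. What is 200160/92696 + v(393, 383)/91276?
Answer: 1307238882/264403753 ≈ 4.9441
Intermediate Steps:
v(z, G) = -87 + 647*z (v(z, G) = 647*z - 87 = -87 + 647*z)
200160/92696 + v(393, 383)/91276 = 200160/92696 + (-87 + 647*393)/91276 = 200160*(1/92696) + (-87 + 254271)*(1/91276) = 25020/11587 + 254184*(1/91276) = 25020/11587 + 63546/22819 = 1307238882/264403753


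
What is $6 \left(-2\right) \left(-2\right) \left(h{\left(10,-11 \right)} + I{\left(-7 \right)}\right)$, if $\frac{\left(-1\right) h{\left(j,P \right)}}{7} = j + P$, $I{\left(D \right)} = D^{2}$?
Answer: $1344$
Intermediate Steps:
$h{\left(j,P \right)} = - 7 P - 7 j$ ($h{\left(j,P \right)} = - 7 \left(j + P\right) = - 7 \left(P + j\right) = - 7 P - 7 j$)
$6 \left(-2\right) \left(-2\right) \left(h{\left(10,-11 \right)} + I{\left(-7 \right)}\right) = 6 \left(-2\right) \left(-2\right) \left(\left(\left(-7\right) \left(-11\right) - 70\right) + \left(-7\right)^{2}\right) = \left(-12\right) \left(-2\right) \left(\left(77 - 70\right) + 49\right) = 24 \left(7 + 49\right) = 24 \cdot 56 = 1344$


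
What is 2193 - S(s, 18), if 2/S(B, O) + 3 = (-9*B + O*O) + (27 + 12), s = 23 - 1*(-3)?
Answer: 138158/63 ≈ 2193.0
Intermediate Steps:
s = 26 (s = 23 + 3 = 26)
S(B, O) = 2/(36 + O² - 9*B) (S(B, O) = 2/(-3 + ((-9*B + O*O) + (27 + 12))) = 2/(-3 + ((-9*B + O²) + 39)) = 2/(-3 + ((O² - 9*B) + 39)) = 2/(-3 + (39 + O² - 9*B)) = 2/(36 + O² - 9*B))
2193 - S(s, 18) = 2193 - 2/(36 + 18² - 9*26) = 2193 - 2/(36 + 324 - 234) = 2193 - 2/126 = 2193 - 1*1/63 = 2193 - 1/63 = 138158/63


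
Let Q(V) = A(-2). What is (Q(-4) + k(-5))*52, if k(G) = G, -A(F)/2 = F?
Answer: -52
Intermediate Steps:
A(F) = -2*F
Q(V) = 4 (Q(V) = -2*(-2) = 4)
(Q(-4) + k(-5))*52 = (4 - 5)*52 = -1*52 = -52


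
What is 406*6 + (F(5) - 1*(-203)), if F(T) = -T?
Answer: 2634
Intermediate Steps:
406*6 + (F(5) - 1*(-203)) = 406*6 + (-1*5 - 1*(-203)) = 2436 + (-5 + 203) = 2436 + 198 = 2634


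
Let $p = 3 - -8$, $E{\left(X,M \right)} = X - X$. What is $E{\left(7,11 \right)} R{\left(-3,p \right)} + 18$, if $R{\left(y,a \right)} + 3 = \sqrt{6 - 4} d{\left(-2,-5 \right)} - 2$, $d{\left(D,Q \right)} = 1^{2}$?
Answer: $18$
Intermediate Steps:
$d{\left(D,Q \right)} = 1$
$E{\left(X,M \right)} = 0$
$p = 11$ ($p = 3 + 8 = 11$)
$R{\left(y,a \right)} = -5 + \sqrt{2}$ ($R{\left(y,a \right)} = -3 - \left(2 - \sqrt{6 - 4} \cdot 1\right) = -3 - \left(2 - \sqrt{2} \cdot 1\right) = -3 - \left(2 - \sqrt{2}\right) = -5 + \sqrt{2}$)
$E{\left(7,11 \right)} R{\left(-3,p \right)} + 18 = 0 \left(-5 + \sqrt{2}\right) + 18 = 0 + 18 = 18$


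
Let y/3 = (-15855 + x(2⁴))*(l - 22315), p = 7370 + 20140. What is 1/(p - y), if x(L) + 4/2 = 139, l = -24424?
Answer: -1/2203903296 ≈ -4.5374e-10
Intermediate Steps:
x(L) = 137 (x(L) = -2 + 139 = 137)
p = 27510
y = 2203930806 (y = 3*((-15855 + 137)*(-24424 - 22315)) = 3*(-15718*(-46739)) = 3*734643602 = 2203930806)
1/(p - y) = 1/(27510 - 1*2203930806) = 1/(27510 - 2203930806) = 1/(-2203903296) = -1/2203903296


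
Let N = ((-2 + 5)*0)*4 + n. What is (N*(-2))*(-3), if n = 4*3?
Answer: 72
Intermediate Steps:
n = 12
N = 12 (N = ((-2 + 5)*0)*4 + 12 = (3*0)*4 + 12 = 0*4 + 12 = 0 + 12 = 12)
(N*(-2))*(-3) = (12*(-2))*(-3) = -24*(-3) = 72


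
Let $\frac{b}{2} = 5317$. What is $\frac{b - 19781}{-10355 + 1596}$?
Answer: $\frac{9147}{8759} \approx 1.0443$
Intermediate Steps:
$b = 10634$ ($b = 2 \cdot 5317 = 10634$)
$\frac{b - 19781}{-10355 + 1596} = \frac{10634 - 19781}{-10355 + 1596} = - \frac{9147}{-8759} = \left(-9147\right) \left(- \frac{1}{8759}\right) = \frac{9147}{8759}$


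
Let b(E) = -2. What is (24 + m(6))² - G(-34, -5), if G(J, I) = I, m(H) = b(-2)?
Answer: 489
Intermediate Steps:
m(H) = -2
(24 + m(6))² - G(-34, -5) = (24 - 2)² - 1*(-5) = 22² + 5 = 484 + 5 = 489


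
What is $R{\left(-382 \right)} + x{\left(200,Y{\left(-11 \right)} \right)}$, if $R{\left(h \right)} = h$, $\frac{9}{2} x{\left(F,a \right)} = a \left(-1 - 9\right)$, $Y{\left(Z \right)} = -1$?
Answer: $- \frac{3418}{9} \approx -379.78$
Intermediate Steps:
$x{\left(F,a \right)} = - \frac{20 a}{9}$ ($x{\left(F,a \right)} = \frac{2 a \left(-1 - 9\right)}{9} = \frac{2 a \left(-10\right)}{9} = \frac{2 \left(- 10 a\right)}{9} = - \frac{20 a}{9}$)
$R{\left(-382 \right)} + x{\left(200,Y{\left(-11 \right)} \right)} = -382 - - \frac{20}{9} = -382 + \frac{20}{9} = - \frac{3418}{9}$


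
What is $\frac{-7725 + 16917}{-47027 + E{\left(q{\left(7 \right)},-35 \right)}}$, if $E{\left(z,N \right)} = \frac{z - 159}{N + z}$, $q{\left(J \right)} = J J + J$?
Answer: $- \frac{96516}{493835} \approx -0.19544$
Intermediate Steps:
$q{\left(J \right)} = J + J^{2}$ ($q{\left(J \right)} = J^{2} + J = J + J^{2}$)
$E{\left(z,N \right)} = \frac{-159 + z}{N + z}$
$\frac{-7725 + 16917}{-47027 + E{\left(q{\left(7 \right)},-35 \right)}} = \frac{-7725 + 16917}{-47027 + \frac{-159 + 7 \left(1 + 7\right)}{-35 + 7 \left(1 + 7\right)}} = \frac{9192}{-47027 + \frac{-159 + 7 \cdot 8}{-35 + 7 \cdot 8}} = \frac{9192}{-47027 + \frac{-159 + 56}{-35 + 56}} = \frac{9192}{-47027 + \frac{1}{21} \left(-103\right)} = \frac{9192}{-47027 - \frac{103}{21}} = \frac{9192}{- \frac{987670}{21}} = 9192 \left(- \frac{21}{987670}\right) = - \frac{96516}{493835}$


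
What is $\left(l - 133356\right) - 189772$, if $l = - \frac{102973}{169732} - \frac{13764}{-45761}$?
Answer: $- \frac{2509771820326861}{7767106052} \approx -3.2313 \cdot 10^{5}$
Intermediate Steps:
$l = - \frac{2375956205}{7767106052}$ ($l = \left(-102973\right) \frac{1}{169732} - - \frac{13764}{45761} = - \frac{102973}{169732} + \frac{13764}{45761} = - \frac{2375956205}{7767106052} \approx -0.3059$)
$\left(l - 133356\right) - 189772 = \left(- \frac{2375956205}{7767106052} - 133356\right) - 189772 = - \frac{1035792570626717}{7767106052} - 189772 = - \frac{2509771820326861}{7767106052}$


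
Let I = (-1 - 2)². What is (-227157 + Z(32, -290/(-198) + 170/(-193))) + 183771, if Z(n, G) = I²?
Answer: -43305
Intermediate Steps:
I = 9 (I = (-3)² = 9)
Z(n, G) = 81 (Z(n, G) = 9² = 81)
(-227157 + Z(32, -290/(-198) + 170/(-193))) + 183771 = (-227157 + 81) + 183771 = -227076 + 183771 = -43305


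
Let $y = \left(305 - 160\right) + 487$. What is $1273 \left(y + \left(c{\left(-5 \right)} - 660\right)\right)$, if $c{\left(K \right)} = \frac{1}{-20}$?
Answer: $- \frac{714153}{20} \approx -35708.0$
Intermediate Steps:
$c{\left(K \right)} = - \frac{1}{20}$
$y = 632$ ($y = 145 + 487 = 632$)
$1273 \left(y + \left(c{\left(-5 \right)} - 660\right)\right) = 1273 \left(632 - \frac{13201}{20}\right) = 1273 \left(- \frac{561}{20}\right) = - \frac{714153}{20}$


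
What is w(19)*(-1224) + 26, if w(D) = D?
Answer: -23230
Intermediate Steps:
w(19)*(-1224) + 26 = 19*(-1224) + 26 = -23256 + 26 = -23230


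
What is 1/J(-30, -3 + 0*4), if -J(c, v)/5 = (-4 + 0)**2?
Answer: -1/80 ≈ -0.012500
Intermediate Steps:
J(c, v) = -80 (J(c, v) = -5*(-4 + 0)**2 = -5*(-4)**2 = -5*16 = -80)
1/J(-30, -3 + 0*4) = 1/(-80) = -1/80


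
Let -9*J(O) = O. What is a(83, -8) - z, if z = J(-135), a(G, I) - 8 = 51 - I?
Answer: 52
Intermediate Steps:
a(G, I) = 59 - I (a(G, I) = 8 + (51 - I) = 59 - I)
J(O) = -O/9
z = 15 (z = -1/9*(-135) = 15)
a(83, -8) - z = (59 - 1*(-8)) - 1*15 = (59 + 8) - 15 = 67 - 15 = 52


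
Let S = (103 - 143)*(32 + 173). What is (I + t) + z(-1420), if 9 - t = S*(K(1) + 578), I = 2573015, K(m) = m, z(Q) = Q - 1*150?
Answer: 7319254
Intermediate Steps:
z(Q) = -150 + Q (z(Q) = Q - 150 = -150 + Q)
S = -8200 (S = -40*205 = -8200)
t = 4747809 (t = 9 - (-8200)*(1 + 578) = 9 - (-8200)*579 = 9 - 1*(-4747800) = 9 + 4747800 = 4747809)
(I + t) + z(-1420) = (2573015 + 4747809) + (-150 - 1420) = 7320824 - 1570 = 7319254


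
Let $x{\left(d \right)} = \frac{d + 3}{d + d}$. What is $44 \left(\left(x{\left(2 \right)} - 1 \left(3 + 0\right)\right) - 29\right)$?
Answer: $-1353$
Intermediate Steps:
$x{\left(d \right)} = \frac{3 + d}{2 d}$
$44 \left(\left(x{\left(2 \right)} - 1 \left(3 + 0\right)\right) - 29\right) = 44 \left(\left(\frac{3 + 2}{2 \cdot 2} - 1 \left(3 + 0\right)\right) - 29\right) = 44 \left(\left(\frac{1}{2} \cdot \frac{1}{2} \cdot 5 - 1 \cdot 3\right) - 29\right) = 44 \left(\left(\frac{5}{4} - 3\right) - 29\right) = 44 \left(- \frac{7}{4} - 29\right) = 44 \left(- \frac{123}{4}\right) = -1353$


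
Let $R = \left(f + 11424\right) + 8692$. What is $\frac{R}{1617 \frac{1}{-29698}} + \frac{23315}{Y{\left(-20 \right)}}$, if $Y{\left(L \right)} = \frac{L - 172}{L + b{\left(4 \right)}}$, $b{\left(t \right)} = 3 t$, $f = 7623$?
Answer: $- \frac{6577775791}{12936} \approx -5.0849 \cdot 10^{5}$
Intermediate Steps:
$Y{\left(L \right)} = \frac{-172 + L}{12 + L}$ ($Y{\left(L \right)} = \frac{L - 172}{L + 3 \cdot 4} = \frac{-172 + L}{L + 12} = \frac{-172 + L}{12 + L}$)
$R = 27739$ ($R = \left(7623 + 11424\right) + 8692 = 19047 + 8692 = 27739$)
$\frac{R}{1617 \frac{1}{-29698}} + \frac{23315}{Y{\left(-20 \right)}} = \frac{27739}{1617 \frac{1}{-29698}} + \frac{23315}{\frac{1}{12 - 20} \left(-172 - 20\right)} = \frac{27739}{1617 \left(- \frac{1}{29698}\right)} + \frac{23315}{\frac{1}{-8} \left(-192\right)} = \frac{27739}{- \frac{1617}{29698}} + \frac{23315}{\left(- \frac{1}{8}\right) \left(-192\right)} = 27739 \left(- \frac{29698}{1617}\right) + \frac{23315}{24} = - \frac{823792822}{1617} + 23315 \cdot \frac{1}{24} = - \frac{823792822}{1617} + \frac{23315}{24} = - \frac{6577775791}{12936}$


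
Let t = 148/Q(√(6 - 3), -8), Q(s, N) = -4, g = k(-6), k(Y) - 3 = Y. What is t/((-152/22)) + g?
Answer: 179/76 ≈ 2.3553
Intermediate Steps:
k(Y) = 3 + Y
g = -3 (g = 3 - 6 = -3)
t = -37 (t = 148/(-4) = 148*(-¼) = -37)
t/((-152/22)) + g = -37/(-152/22) - 3 = -37/(-152*1/22) - 3 = -37/(-76/11) - 3 = -11/76*(-37) - 3 = 407/76 - 3 = 179/76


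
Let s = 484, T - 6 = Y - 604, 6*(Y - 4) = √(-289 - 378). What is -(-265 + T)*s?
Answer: 415756 - 242*I*√667/3 ≈ 4.1576e+5 - 2083.3*I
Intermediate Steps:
Y = 4 + I*√667/6 (Y = 4 + √(-289 - 378)/6 = 4 + √(-667)/6 = 4 + (I*√667)/6 = 4 + I*√667/6 ≈ 4.0 + 4.3044*I)
T = -594 + I*√667/6 (T = 6 + ((4 + I*√667/6) - 604) = 6 + (-600 + I*√667/6) = -594 + I*√667/6 ≈ -594.0 + 4.3044*I)
-(-265 + T)*s = -(-265 + (-594 + I*√667/6))*484 = -(-859 + I*√667/6)*484 = -(-415756 + 242*I*√667/3) = 415756 - 242*I*√667/3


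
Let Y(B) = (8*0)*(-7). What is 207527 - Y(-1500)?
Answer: 207527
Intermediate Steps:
Y(B) = 0 (Y(B) = 0*(-7) = 0)
207527 - Y(-1500) = 207527 - 1*0 = 207527 + 0 = 207527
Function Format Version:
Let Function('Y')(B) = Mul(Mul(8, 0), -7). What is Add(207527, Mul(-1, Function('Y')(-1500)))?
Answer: 207527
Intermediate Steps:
Function('Y')(B) = 0 (Function('Y')(B) = Mul(0, -7) = 0)
Add(207527, Mul(-1, Function('Y')(-1500))) = Add(207527, Mul(-1, 0)) = Add(207527, 0) = 207527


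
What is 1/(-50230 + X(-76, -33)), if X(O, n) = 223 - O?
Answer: -1/49931 ≈ -2.0028e-5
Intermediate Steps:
1/(-50230 + X(-76, -33)) = 1/(-50230 + (223 - 1*(-76))) = 1/(-50230 + (223 + 76)) = 1/(-50230 + 299) = 1/(-49931) = -1/49931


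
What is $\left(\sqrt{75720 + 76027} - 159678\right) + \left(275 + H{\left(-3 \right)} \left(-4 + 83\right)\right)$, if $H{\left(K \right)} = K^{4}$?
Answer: $-153004 + \sqrt{151747} \approx -1.5261 \cdot 10^{5}$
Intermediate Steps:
$\left(\sqrt{75720 + 76027} - 159678\right) + \left(275 + H{\left(-3 \right)} \left(-4 + 83\right)\right) = \left(\sqrt{75720 + 76027} - 159678\right) + \left(275 + \left(-3\right)^{4} \left(-4 + 83\right)\right) = \left(\sqrt{151747} - 159678\right) + \left(275 + 81 \cdot 79\right) = \left(-159678 + \sqrt{151747}\right) + \left(275 + 6399\right) = \left(-159678 + \sqrt{151747}\right) + 6674 = -153004 + \sqrt{151747}$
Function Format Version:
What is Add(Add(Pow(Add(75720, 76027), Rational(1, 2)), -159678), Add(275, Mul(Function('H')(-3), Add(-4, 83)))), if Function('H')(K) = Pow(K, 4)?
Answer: Add(-153004, Pow(151747, Rational(1, 2))) ≈ -1.5261e+5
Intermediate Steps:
Add(Add(Pow(Add(75720, 76027), Rational(1, 2)), -159678), Add(275, Mul(Function('H')(-3), Add(-4, 83)))) = Add(Add(Pow(Add(75720, 76027), Rational(1, 2)), -159678), Add(275, Mul(Pow(-3, 4), Add(-4, 83)))) = Add(Add(Pow(151747, Rational(1, 2)), -159678), Add(275, Mul(81, 79))) = Add(Add(-159678, Pow(151747, Rational(1, 2))), Add(275, 6399)) = Add(Add(-159678, Pow(151747, Rational(1, 2))), 6674) = Add(-153004, Pow(151747, Rational(1, 2)))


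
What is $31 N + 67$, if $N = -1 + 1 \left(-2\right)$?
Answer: $-26$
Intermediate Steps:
$N = -3$ ($N = -1 - 2 = -3$)
$31 N + 67 = 31 \left(-3\right) + 67 = -93 + 67 = -26$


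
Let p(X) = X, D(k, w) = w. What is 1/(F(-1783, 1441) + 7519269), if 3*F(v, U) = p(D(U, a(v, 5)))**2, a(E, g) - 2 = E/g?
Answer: 25/189029568 ≈ 1.3225e-7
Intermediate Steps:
a(E, g) = 2 + E/g
F(v, U) = (2 + v/5)**2/3
1/(F(-1783, 1441) + 7519269) = 1/((10 - 1783)**2/75 + 7519269) = 1/((1/75)*(-1773)**2 + 7519269) = 1/((1/75)*3143529 + 7519269) = 1/(1047843/25 + 7519269) = 1/(189029568/25) = 25/189029568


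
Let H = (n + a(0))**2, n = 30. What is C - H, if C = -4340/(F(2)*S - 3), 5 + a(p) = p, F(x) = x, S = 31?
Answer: -41215/59 ≈ -698.56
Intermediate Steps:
a(p) = -5 + p
H = 625 (H = (30 + (-5 + 0))**2 = (30 - 5)**2 = 25**2 = 625)
C = -4340/59 (C = -4340/(2*31 - 3) = -4340/(62 - 3) = -4340/59 ≈ -73.559)
C - H = -4340/59 - 1*625 = -4340/59 - 625 = -41215/59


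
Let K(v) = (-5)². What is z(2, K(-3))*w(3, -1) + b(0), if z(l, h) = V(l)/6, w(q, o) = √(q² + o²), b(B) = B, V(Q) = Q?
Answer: √10/3 ≈ 1.0541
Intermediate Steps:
K(v) = 25
w(q, o) = √(o² + q²)
z(l, h) = l/6
z(2, K(-3))*w(3, -1) + b(0) = ((⅙)*2)*√((-1)² + 3²) + 0 = √(1 + 9)/3 + 0 = √10/3 + 0 = √10/3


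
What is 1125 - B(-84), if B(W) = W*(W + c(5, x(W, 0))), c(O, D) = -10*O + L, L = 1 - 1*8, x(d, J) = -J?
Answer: -10719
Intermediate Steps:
L = -7 (L = 1 - 8 = -7)
c(O, D) = -7 - 10*O (c(O, D) = -10*O - 7 = -7 - 10*O)
B(W) = W*(-57 + W) (B(W) = W*(W + (-7 - 10*5)) = W*(W + (-7 - 50)) = W*(W - 57) = W*(-57 + W))
1125 - B(-84) = 1125 - (-84)*(-57 - 84) = 1125 - (-84)*(-141) = 1125 - 1*11844 = 1125 - 11844 = -10719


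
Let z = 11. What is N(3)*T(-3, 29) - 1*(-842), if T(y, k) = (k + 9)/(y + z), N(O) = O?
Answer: 3425/4 ≈ 856.25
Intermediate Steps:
T(y, k) = (9 + k)/(11 + y) (T(y, k) = (k + 9)/(y + 11) = (9 + k)/(11 + y))
N(3)*T(-3, 29) - 1*(-842) = 3*((9 + 29)/(11 - 3)) - 1*(-842) = 3*(38/8) + 842 = 3*((⅛)*38) + 842 = 3*(19/4) + 842 = 57/4 + 842 = 3425/4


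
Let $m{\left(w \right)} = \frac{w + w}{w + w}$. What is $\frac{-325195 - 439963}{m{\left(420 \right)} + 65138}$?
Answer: $- \frac{765158}{65139} \approx -11.747$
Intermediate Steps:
$m{\left(w \right)} = 1$ ($m{\left(w \right)} = \frac{2 w}{2 w} = 2 w \frac{1}{2 w} = 1$)
$\frac{-325195 - 439963}{m{\left(420 \right)} + 65138} = \frac{-325195 - 439963}{1 + 65138} = - \frac{765158}{65139}$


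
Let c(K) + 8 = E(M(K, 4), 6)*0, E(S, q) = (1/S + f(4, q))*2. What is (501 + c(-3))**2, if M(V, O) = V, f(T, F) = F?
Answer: 243049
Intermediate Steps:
E(S, q) = 2*q + 2/S (E(S, q) = (1/S + q)*2 = (q + 1/S)*2 = 2*q + 2/S)
c(K) = -8 (c(K) = -8 + (2*6 + 2/K)*0 = -8 + (12 + 2/K)*0 = -8 + 0 = -8)
(501 + c(-3))**2 = (501 - 8)**2 = 493**2 = 243049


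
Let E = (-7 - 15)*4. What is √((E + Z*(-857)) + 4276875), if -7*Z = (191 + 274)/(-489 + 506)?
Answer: √60611002802/119 ≈ 2068.8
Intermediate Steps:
E = -88 (E = -22*4 = -88)
Z = -465/119 (Z = -(191 + 274)/(7*(-489 + 506)) = -465/(7*17) = -⅐*465/17 = -465/119 ≈ -3.9076)
√((E + Z*(-857)) + 4276875) = √((-88 - 465/119*(-857)) + 4276875) = √((-88 + 398505/119) + 4276875) = √(388033/119 + 4276875) = √(509336158/119) = √60611002802/119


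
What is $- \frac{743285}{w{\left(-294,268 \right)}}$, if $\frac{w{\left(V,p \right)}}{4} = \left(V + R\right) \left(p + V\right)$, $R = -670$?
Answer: $- \frac{743285}{100256} \approx -7.4139$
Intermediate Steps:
$w{\left(V,p \right)} = 4 \left(-670 + V\right) \left(V + p\right)$ ($w{\left(V,p \right)} = 4 \left(V - 670\right) \left(p + V\right) = 4 \left(-670 + V\right) \left(V + p\right)$)
$- \frac{743285}{w{\left(-294,268 \right)}} = - \frac{743285}{\left(-2680\right) \left(-294\right) - 718240 + 4 \left(-294\right)^{2} + 4 \left(-294\right) 268} = - \frac{743285}{787920 - 718240 + 4 \cdot 86436 - 315168} = - \frac{743285}{787920 - 718240 + 345744 - 315168} = - \frac{743285}{100256}$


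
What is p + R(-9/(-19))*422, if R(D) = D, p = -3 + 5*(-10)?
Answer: 2791/19 ≈ 146.89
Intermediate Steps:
p = -53 (p = -3 - 50 = -53)
p + R(-9/(-19))*422 = -53 - 9/(-19)*422 = -53 - 9*(-1/19)*422 = -53 + (9/19)*422 = -53 + 3798/19 = 2791/19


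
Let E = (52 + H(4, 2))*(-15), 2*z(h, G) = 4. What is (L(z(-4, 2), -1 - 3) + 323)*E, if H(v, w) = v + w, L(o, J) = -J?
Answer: -284490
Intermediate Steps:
z(h, G) = 2 (z(h, G) = (½)*4 = 2)
E = -870 (E = (52 + (4 + 2))*(-15) = (52 + 6)*(-15) = 58*(-15) = -870)
(L(z(-4, 2), -1 - 3) + 323)*E = (-(-1 - 3) + 323)*(-870) = (-1*(-4) + 323)*(-870) = (4 + 323)*(-870) = 327*(-870) = -284490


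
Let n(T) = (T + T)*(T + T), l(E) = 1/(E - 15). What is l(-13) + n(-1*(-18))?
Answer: 36287/28 ≈ 1296.0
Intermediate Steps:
l(E) = 1/(-15 + E)
n(T) = 4*T**2 (n(T) = (2*T)*(2*T) = 4*T**2)
l(-13) + n(-1*(-18)) = 1/(-15 - 13) + 4*(-1*(-18))**2 = 1/(-28) + 4*18**2 = -1/28 + 4*324 = -1/28 + 1296 = 36287/28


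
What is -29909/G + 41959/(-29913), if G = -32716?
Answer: -478062727/978633708 ≈ -0.48850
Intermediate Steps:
-29909/G + 41959/(-29913) = -29909/(-32716) + 41959/(-29913) = -29909*(-1/32716) + 41959*(-1/29913) = 29909/32716 - 41959/29913 = -478062727/978633708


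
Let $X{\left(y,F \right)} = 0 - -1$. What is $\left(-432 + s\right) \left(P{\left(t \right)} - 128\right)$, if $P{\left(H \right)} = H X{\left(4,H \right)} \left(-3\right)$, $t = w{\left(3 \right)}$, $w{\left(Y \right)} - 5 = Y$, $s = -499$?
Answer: $141512$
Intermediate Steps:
$w{\left(Y \right)} = 5 + Y$
$t = 8$ ($t = 5 + 3 = 8$)
$X{\left(y,F \right)} = 1$ ($X{\left(y,F \right)} = 0 + 1 = 1$)
$P{\left(H \right)} = - 3 H$ ($P{\left(H \right)} = H 1 \left(-3\right) = H \left(-3\right) = - 3 H$)
$\left(-432 + s\right) \left(P{\left(t \right)} - 128\right) = \left(-432 - 499\right) \left(\left(-3\right) 8 - 128\right) = - 931 \left(-24 - 128\right) = \left(-931\right) \left(-152\right) = 141512$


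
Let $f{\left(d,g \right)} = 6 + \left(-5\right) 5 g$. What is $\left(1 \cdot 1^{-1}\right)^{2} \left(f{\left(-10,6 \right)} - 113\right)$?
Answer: $-257$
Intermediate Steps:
$f{\left(d,g \right)} = 6 - 25 g$
$\left(1 \cdot 1^{-1}\right)^{2} \left(f{\left(-10,6 \right)} - 113\right) = \left(1 \cdot 1^{-1}\right)^{2} \left(\left(6 - 150\right) - 113\right) = \left(1 \cdot 1\right)^{2} \left(\left(6 - 150\right) - 113\right) = 1^{2} \left(-144 - 113\right) = 1 \left(-257\right) = -257$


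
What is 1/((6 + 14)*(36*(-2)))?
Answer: -1/1440 ≈ -0.00069444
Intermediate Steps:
1/((6 + 14)*(36*(-2))) = 1/(20*(-72)) = 1/(-1440) = -1/1440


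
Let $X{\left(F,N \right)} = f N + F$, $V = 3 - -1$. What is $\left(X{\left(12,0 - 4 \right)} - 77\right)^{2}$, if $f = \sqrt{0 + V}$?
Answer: $5329$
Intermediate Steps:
$V = 4$ ($V = 3 + 1 = 4$)
$f = 2$ ($f = \sqrt{0 + 4} = \sqrt{4} = 2$)
$X{\left(F,N \right)} = F + 2 N$ ($X{\left(F,N \right)} = 2 N + F = F + 2 N$)
$\left(X{\left(12,0 - 4 \right)} - 77\right)^{2} = \left(\left(12 + 2 \left(0 - 4\right)\right) - 77\right)^{2} = \left(\left(12 + 2 \left(-4\right)\right) - 77\right)^{2} = \left(\left(12 - 8\right) - 77\right)^{2} = \left(4 - 77\right)^{2} = \left(-73\right)^{2} = 5329$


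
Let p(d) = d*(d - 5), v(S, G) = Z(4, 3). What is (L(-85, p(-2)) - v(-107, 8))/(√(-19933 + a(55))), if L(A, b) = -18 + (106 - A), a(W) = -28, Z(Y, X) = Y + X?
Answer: -166*I*√19961/19961 ≈ -1.1749*I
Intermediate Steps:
Z(Y, X) = X + Y
v(S, G) = 7 (v(S, G) = 3 + 4 = 7)
p(d) = d*(-5 + d)
L(A, b) = 88 - A
(L(-85, p(-2)) - v(-107, 8))/(√(-19933 + a(55))) = ((88 - 1*(-85)) - 1*7)/(√(-19933 - 28)) = ((88 + 85) - 7)/(√(-19961)) = (173 - 7)/((I*√19961)) = 166*(-I*√19961/19961) = -166*I*√19961/19961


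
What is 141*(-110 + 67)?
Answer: -6063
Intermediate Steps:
141*(-110 + 67) = 141*(-43) = -6063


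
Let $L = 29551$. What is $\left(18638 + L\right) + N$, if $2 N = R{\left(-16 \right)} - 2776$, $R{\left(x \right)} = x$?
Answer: $46793$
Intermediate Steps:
$N = -1396$ ($N = \frac{-16 - 2776}{2} = \frac{1}{2} \left(-2792\right) = -1396$)
$\left(18638 + L\right) + N = \left(18638 + 29551\right) - 1396 = 48189 - 1396 = 46793$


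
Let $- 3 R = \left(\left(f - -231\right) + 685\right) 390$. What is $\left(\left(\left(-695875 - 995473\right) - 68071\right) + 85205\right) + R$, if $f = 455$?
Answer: $-1852444$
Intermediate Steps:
$R = -178230$ ($R = - \frac{\left(\left(455 - -231\right) + 685\right) 390}{3} = - \frac{\left(\left(455 + 231\right) + 685\right) 390}{3} = - \frac{\left(686 + 685\right) 390}{3} = - \frac{1371 \cdot 390}{3} = \left(- \frac{1}{3}\right) 534690 = -178230$)
$\left(\left(\left(-695875 - 995473\right) - 68071\right) + 85205\right) + R = \left(\left(\left(-695875 - 995473\right) - 68071\right) + 85205\right) - 178230 = \left(\left(-1691348 - 68071\right) + 85205\right) - 178230 = \left(-1759419 + 85205\right) - 178230 = -1674214 - 178230 = -1852444$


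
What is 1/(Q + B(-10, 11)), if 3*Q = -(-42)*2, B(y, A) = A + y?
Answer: 1/29 ≈ 0.034483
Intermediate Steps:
Q = 28 (Q = (-(-42)*2)/3 = (-42*(-2))/3 = (⅓)*84 = 28)
1/(Q + B(-10, 11)) = 1/(28 + (11 - 10)) = 1/(28 + 1) = 1/29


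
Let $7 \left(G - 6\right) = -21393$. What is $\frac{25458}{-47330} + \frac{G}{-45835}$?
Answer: $- \frac{715752918}{1518559385} \approx -0.47134$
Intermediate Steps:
$G = - \frac{21351}{7}$ ($G = 6 + \frac{1}{7} \left(-21393\right) = 6 - \frac{21393}{7} = - \frac{21351}{7} \approx -3050.1$)
$\frac{25458}{-47330} + \frac{G}{-45835} = \frac{25458}{-47330} - \frac{21351}{7 \left(-45835\right)} = 25458 \left(- \frac{1}{47330}\right) - - \frac{21351}{320845} = - \frac{12729}{23665} + \frac{21351}{320845} = - \frac{715752918}{1518559385}$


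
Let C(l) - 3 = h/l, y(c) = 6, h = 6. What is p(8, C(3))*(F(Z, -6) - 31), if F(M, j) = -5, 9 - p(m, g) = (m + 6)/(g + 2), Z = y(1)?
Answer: -252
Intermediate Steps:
Z = 6
C(l) = 3 + 6/l
p(m, g) = 9 - (6 + m)/(2 + g) (p(m, g) = 9 - (m + 6)/(g + 2) = 9 - (6 + m)/(2 + g))
p(8, C(3))*(F(Z, -6) - 31) = ((12 - 1*8 + 9*(3 + 6/3))/(2 + (3 + 6/3)))*(-5 - 31) = ((12 - 8 + 9*(3 + 6*(⅓)))/(2 + (3 + 6*(⅓))))*(-36) = ((12 - 8 + 9*(3 + 2))/(2 + (3 + 2)))*(-36) = ((12 - 8 + 9*5)/(2 + 5))*(-36) = ((12 - 8 + 45)/7)*(-36) = ((⅐)*49)*(-36) = 7*(-36) = -252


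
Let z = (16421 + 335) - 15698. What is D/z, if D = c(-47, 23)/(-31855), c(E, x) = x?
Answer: -1/1465330 ≈ -6.8244e-7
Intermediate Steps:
z = 1058 (z = 16756 - 15698 = 1058)
D = -1/1385 (D = 23/(-31855) = 23*(-1/31855) = -1/1385 ≈ -0.00072202)
D/z = -1/1385/1058 = -1/1385*1/1058 = -1/1465330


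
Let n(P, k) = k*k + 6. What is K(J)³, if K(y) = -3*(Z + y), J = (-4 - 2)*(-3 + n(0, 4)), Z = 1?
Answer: 38958219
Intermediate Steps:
n(P, k) = 6 + k² (n(P, k) = k² + 6 = 6 + k²)
J = -114 (J = (-4 - 2)*(-3 + (6 + 4²)) = -6*(-3 + (6 + 16)) = -6*(-3 + 22) = -6*19 = -114)
K(y) = -3 - 3*y (K(y) = -3*(1 + y) = -3 - 3*y)
K(J)³ = (-3 - 3*(-114))³ = (-3 + 342)³ = 339³ = 38958219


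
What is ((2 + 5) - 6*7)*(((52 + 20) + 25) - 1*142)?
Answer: 1575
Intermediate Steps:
((2 + 5) - 6*7)*(((52 + 20) + 25) - 1*142) = (7 - 42)*((72 + 25) - 142) = -35*(97 - 142) = -35*(-45) = 1575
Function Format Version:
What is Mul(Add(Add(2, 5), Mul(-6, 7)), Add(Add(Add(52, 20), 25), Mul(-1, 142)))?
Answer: 1575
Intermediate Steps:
Mul(Add(Add(2, 5), Mul(-6, 7)), Add(Add(Add(52, 20), 25), Mul(-1, 142))) = Mul(Add(7, -42), Add(Add(72, 25), -142)) = Mul(-35, Add(97, -142)) = Mul(-35, -45) = 1575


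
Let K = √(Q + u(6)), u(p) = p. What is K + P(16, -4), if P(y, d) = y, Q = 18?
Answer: 16 + 2*√6 ≈ 20.899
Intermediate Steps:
K = 2*√6 (K = √(18 + 6) = √24 = 2*√6 ≈ 4.8990)
K + P(16, -4) = 2*√6 + 16 = 16 + 2*√6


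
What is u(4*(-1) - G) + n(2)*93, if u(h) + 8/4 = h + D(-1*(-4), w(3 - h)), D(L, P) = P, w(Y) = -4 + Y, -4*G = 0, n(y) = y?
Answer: 183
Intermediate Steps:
G = 0 (G = -1/4*0 = 0)
u(h) = -3 (u(h) = -2 + (h + (-4 + (3 - h))) = -2 + (h + (-1 - h)) = -2 - 1 = -3)
u(4*(-1) - G) + n(2)*93 = -3 + 2*93 = -3 + 186 = 183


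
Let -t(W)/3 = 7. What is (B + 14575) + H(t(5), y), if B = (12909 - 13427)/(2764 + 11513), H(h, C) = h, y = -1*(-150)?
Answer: 207786940/14277 ≈ 14554.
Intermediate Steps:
t(W) = -21 (t(W) = -3*7 = -21)
y = 150
B = -518/14277 ≈ -0.036282
(B + 14575) + H(t(5), y) = (-518/14277 + 14575) - 21 = 208086757/14277 - 21 = 207786940/14277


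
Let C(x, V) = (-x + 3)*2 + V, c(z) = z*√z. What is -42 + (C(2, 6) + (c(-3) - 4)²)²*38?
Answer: -65364 - 5472*I*√3 ≈ -65364.0 - 9477.8*I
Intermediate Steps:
c(z) = z^(3/2)
C(x, V) = 6 + V - 2*x (C(x, V) = (3 - x)*2 + V = (6 - 2*x) + V = 6 + V - 2*x)
-42 + (C(2, 6) + (c(-3) - 4)²)²*38 = -42 + ((6 + 6 - 2*2) + ((-3)^(3/2) - 4)²)²*38 = -42 + ((6 + 6 - 4) + (-3*I*√3 - 4)²)²*38 = -42 + (8 + (-4 - 3*I*√3)²)²*38 = -42 + 38*(8 + (-4 - 3*I*√3)²)²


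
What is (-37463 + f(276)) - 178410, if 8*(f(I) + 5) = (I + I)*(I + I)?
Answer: -177790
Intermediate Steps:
f(I) = -5 + I²/2 (f(I) = -5 + ((I + I)*(I + I))/8 = -5 + ((2*I)*(2*I))/8 = -5 + (4*I²)/8 = -5 + I²/2)
(-37463 + f(276)) - 178410 = (-37463 + (-5 + (½)*276²)) - 178410 = (-37463 + (-5 + (½)*76176)) - 178410 = (-37463 + (-5 + 38088)) - 178410 = (-37463 + 38083) - 178410 = 620 - 178410 = -177790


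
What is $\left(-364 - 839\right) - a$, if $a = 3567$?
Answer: $-4770$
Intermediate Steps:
$\left(-364 - 839\right) - a = \left(-364 - 839\right) - 3567 = -1203 - 3567 = -4770$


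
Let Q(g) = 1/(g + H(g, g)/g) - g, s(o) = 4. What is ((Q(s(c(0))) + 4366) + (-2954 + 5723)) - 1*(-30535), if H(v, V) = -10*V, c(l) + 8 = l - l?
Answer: 225995/6 ≈ 37666.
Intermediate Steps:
c(l) = -8 (c(l) = -8 + (l - l) = -8 + 0 = -8)
Q(g) = 1/(-10 + g) - g (Q(g) = 1/(g + (-10*g)/g) - g = 1/(g - 10) - g = 1/(-10 + g) - g)
((Q(s(c(0))) + 4366) + (-2954 + 5723)) - 1*(-30535) = (((1 - 1*4² + 10*4)/(-10 + 4) + 4366) + (-2954 + 5723)) - 1*(-30535) = (((1 - 1*16 + 40)/(-6) + 4366) + 2769) + 30535 = ((-(1 - 16 + 40)/6 + 4366) + 2769) + 30535 = ((-⅙*25 + 4366) + 2769) + 30535 = ((-25/6 + 4366) + 2769) + 30535 = (26171/6 + 2769) + 30535 = 42785/6 + 30535 = 225995/6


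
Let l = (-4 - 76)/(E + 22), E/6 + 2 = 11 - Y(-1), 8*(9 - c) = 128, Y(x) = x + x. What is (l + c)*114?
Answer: -9918/11 ≈ -901.64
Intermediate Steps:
Y(x) = 2*x
c = -7 (c = 9 - ⅛*128 = 9 - 16 = -7)
E = 66 (E = -12 + 6*(11 - 2*(-1)) = -12 + 6*(11 - 1*(-2)) = -12 + 6*(11 + 2) = -12 + 6*13 = -12 + 78 = 66)
l = -10/11 (l = (-4 - 76)/(66 + 22) = -80/88 = -80*1/88 = -10/11 ≈ -0.90909)
(l + c)*114 = (-10/11 - 7)*114 = -87/11*114 = -9918/11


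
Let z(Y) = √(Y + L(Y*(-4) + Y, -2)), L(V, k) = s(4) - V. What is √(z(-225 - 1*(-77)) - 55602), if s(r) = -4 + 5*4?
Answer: √(-55602 + 24*I) ≈ 0.0509 + 235.8*I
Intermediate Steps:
s(r) = 16 (s(r) = -4 + 20 = 16)
L(V, k) = 16 - V
z(Y) = √(16 + 4*Y) (z(Y) = √(Y + (16 - (Y*(-4) + Y))) = √(Y + (16 - (-4*Y + Y))) = √(Y + (16 - (-3)*Y)) = √(Y + (16 + 3*Y)) = √(16 + 4*Y))
√(z(-225 - 1*(-77)) - 55602) = √(2*√(4 + (-225 - 1*(-77))) - 55602) = √(2*√(4 + (-225 + 77)) - 55602) = √(2*√(4 - 148) - 55602) = √(2*√(-144) - 55602) = √(2*(12*I) - 55602) = √(24*I - 55602) = √(-55602 + 24*I)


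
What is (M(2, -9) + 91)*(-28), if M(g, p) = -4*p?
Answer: -3556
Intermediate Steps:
(M(2, -9) + 91)*(-28) = (-4*(-9) + 91)*(-28) = (36 + 91)*(-28) = 127*(-28) = -3556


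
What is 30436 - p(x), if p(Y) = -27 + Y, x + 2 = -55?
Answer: 30520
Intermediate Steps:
x = -57 (x = -2 - 55 = -57)
30436 - p(x) = 30436 - (-27 - 57) = 30436 - 1*(-84) = 30436 + 84 = 30520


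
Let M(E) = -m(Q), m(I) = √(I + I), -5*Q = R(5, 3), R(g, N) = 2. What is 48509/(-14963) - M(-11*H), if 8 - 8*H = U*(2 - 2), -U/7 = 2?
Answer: -48509/14963 + 2*I*√5/5 ≈ -3.2419 + 0.89443*I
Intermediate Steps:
U = -14 (U = -7*2 = -14)
Q = -⅖ (Q = -⅕*2 = -⅖ ≈ -0.40000)
m(I) = √2*√I (m(I) = √(2*I) = √2*√I)
H = 1 (H = 1 - (-7)*(2 - 2)/4 = 1 - (-7)*0/4 = 1 - ⅛*0 = 1 + 0 = 1)
M(E) = -2*I*√5/5 (M(E) = -√2*√(-⅖) = -√2*I*√10/5 = -2*I*√5/5)
48509/(-14963) - M(-11*H) = 48509/(-14963) - (-2)*I*√5/5 = 48509*(-1/14963) + 2*I*√5/5 = -48509/14963 + 2*I*√5/5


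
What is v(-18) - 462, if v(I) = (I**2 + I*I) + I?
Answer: 168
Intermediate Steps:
v(I) = I + 2*I**2 (v(I) = (I**2 + I**2) + I = 2*I**2 + I = I + 2*I**2)
v(-18) - 462 = -18*(1 + 2*(-18)) - 462 = -18*(1 - 36) - 462 = -18*(-35) - 462 = 630 - 462 = 168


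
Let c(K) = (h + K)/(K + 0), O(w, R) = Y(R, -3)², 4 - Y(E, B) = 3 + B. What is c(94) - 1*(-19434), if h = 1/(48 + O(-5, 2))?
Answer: 116920961/6016 ≈ 19435.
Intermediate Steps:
Y(E, B) = 1 - B (Y(E, B) = 4 - (3 + B) = 4 + (-3 - B) = 1 - B)
O(w, R) = 16 (O(w, R) = (1 - 1*(-3))² = (1 + 3)² = 4² = 16)
h = 1/64 (h = 1/(48 + 16) = 1/64 ≈ 0.015625)
c(K) = (1/64 + K)/K (c(K) = (1/64 + K)/(K + 0) = (1/64 + K)/K)
c(94) - 1*(-19434) = (1/64 + 94)/94 - 1*(-19434) = (1/94)*(6017/64) + 19434 = 6017/6016 + 19434 = 116920961/6016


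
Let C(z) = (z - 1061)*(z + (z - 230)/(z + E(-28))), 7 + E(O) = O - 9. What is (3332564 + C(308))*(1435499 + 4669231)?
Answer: 416398660997415/22 ≈ 1.8927e+13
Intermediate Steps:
E(O) = -16 + O (E(O) = -7 + (O - 9) = -7 + (-9 + O) = -16 + O)
C(z) = (-1061 + z)*(z + (-230 + z)/(-44 + z)) (C(z) = (z - 1061)*(z + (z - 230)/(z + (-16 - 28))) = (-1061 + z)*(z + (-230 + z)/(z - 44)) = (-1061 + z)*(z + (-230 + z)/(-44 + z)))
(3332564 + C(308))*(1435499 + 4669231) = (3332564 + (244030 + 308**3 - 1104*308**2 + 45393*308)/(-44 + 308))*(1435499 + 4669231) = (3332564 + (244030 + 29218112 - 1104*94864 + 13981044)/264)*6104730 = (3332564 + (244030 + 29218112 - 104729856 + 13981044)/264)*6104730 = (3332564 + (1/264)*(-61286670))*6104730 = (3332564 - 10214445/44)*6104730 = (136418371/44)*6104730 = 416398660997415/22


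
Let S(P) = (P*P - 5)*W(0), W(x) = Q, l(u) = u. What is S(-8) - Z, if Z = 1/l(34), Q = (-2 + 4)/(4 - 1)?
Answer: 4009/102 ≈ 39.304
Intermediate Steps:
Q = ⅔ (Q = 2/3 = 2*(⅓) = ⅔ ≈ 0.66667)
W(x) = ⅔
S(P) = -10/3 + 2*P²/3 (S(P) = (P*P - 5)*(⅔) = (P² - 5)*(⅔) = (-5 + P²)*(⅔) = -10/3 + 2*P²/3)
Z = 1/34 ≈ 0.029412
S(-8) - Z = (-10/3 + (⅔)*(-8)²) - 1*1/34 = (-10/3 + (⅔)*64) - 1/34 = (-10/3 + 128/3) - 1/34 = 118/3 - 1/34 = 4009/102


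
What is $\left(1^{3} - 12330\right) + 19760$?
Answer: $7431$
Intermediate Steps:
$\left(1^{3} - 12330\right) + 19760 = \left(1 - 12330\right) + 19760 = -12329 + 19760 = 7431$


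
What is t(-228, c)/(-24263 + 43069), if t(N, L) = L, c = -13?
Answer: -13/18806 ≈ -0.00069127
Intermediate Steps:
t(-228, c)/(-24263 + 43069) = -13/(-24263 + 43069) = -13/18806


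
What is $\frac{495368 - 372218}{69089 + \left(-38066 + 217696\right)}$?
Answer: $\frac{123150}{248719} \approx 0.49514$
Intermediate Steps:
$\frac{495368 - 372218}{69089 + \left(-38066 + 217696\right)} = \frac{123150}{69089 + 179630} = \frac{123150}{248719}$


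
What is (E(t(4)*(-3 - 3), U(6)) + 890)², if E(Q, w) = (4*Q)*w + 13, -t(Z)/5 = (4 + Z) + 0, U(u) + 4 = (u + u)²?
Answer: 18306901809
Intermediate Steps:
U(u) = -4 + 4*u² (U(u) = -4 + (u + u)² = -4 + (2*u)² = -4 + 4*u²)
t(Z) = -20 - 5*Z (t(Z) = -5*((4 + Z) + 0) = -5*(4 + Z) = -20 - 5*Z)
E(Q, w) = 13 + 4*Q*w (E(Q, w) = 4*Q*w + 13 = 13 + 4*Q*w)
(E(t(4)*(-3 - 3), U(6)) + 890)² = ((13 + 4*((-20 - 5*4)*(-3 - 3))*(-4 + 4*6²)) + 890)² = ((13 + 4*((-20 - 20)*(-6))*(-4 + 4*36)) + 890)² = ((13 + 4*(-40*(-6))*(-4 + 144)) + 890)² = ((13 + 4*240*140) + 890)² = ((13 + 134400) + 890)² = (134413 + 890)² = 135303² = 18306901809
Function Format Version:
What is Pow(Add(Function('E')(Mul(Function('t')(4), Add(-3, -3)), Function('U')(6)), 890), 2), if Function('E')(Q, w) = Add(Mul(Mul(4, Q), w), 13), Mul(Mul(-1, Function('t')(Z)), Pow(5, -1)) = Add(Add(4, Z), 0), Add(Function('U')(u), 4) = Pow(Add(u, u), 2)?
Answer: 18306901809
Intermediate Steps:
Function('U')(u) = Add(-4, Mul(4, Pow(u, 2))) (Function('U')(u) = Add(-4, Pow(Add(u, u), 2)) = Add(-4, Pow(Mul(2, u), 2)) = Add(-4, Mul(4, Pow(u, 2))))
Function('t')(Z) = Add(-20, Mul(-5, Z)) (Function('t')(Z) = Mul(-5, Add(Add(4, Z), 0)) = Mul(-5, Add(4, Z)) = Add(-20, Mul(-5, Z)))
Function('E')(Q, w) = Add(13, Mul(4, Q, w)) (Function('E')(Q, w) = Add(Mul(4, Q, w), 13) = Add(13, Mul(4, Q, w)))
Pow(Add(Function('E')(Mul(Function('t')(4), Add(-3, -3)), Function('U')(6)), 890), 2) = Pow(Add(Add(13, Mul(4, Mul(Add(-20, Mul(-5, 4)), Add(-3, -3)), Add(-4, Mul(4, Pow(6, 2))))), 890), 2) = Pow(Add(Add(13, Mul(4, Mul(Add(-20, -20), -6), Add(-4, Mul(4, 36)))), 890), 2) = Pow(Add(Add(13, Mul(4, Mul(-40, -6), Add(-4, 144))), 890), 2) = Pow(Add(Add(13, Mul(4, 240, 140)), 890), 2) = Pow(Add(Add(13, 134400), 890), 2) = Pow(Add(134413, 890), 2) = Pow(135303, 2) = 18306901809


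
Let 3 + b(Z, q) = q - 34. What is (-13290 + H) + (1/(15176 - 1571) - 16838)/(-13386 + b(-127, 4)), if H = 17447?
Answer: 759153843704/182565495 ≈ 4158.3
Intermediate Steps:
b(Z, q) = -37 + q (b(Z, q) = -3 + (q - 34) = -3 + (-34 + q) = -37 + q)
(-13290 + H) + (1/(15176 - 1571) - 16838)/(-13386 + b(-127, 4)) = (-13290 + 17447) + (1/(15176 - 1571) - 16838)/(-13386 + (-37 + 4)) = 4157 + (1/13605 - 16838)/(-13386 - 33) = 4157 + (1/13605 - 16838)/(-13419) = 4157 - 229080989/13605*(-1/13419) = 4157 + 229080989/182565495 = 759153843704/182565495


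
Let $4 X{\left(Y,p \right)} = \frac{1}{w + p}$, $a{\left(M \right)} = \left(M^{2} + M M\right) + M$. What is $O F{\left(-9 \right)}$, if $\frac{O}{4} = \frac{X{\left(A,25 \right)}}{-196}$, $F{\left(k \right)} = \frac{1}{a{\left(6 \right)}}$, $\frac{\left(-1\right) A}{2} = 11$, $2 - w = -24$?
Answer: $- \frac{1}{779688} \approx -1.2826 \cdot 10^{-6}$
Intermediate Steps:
$w = 26$ ($w = 2 - -24 = 2 + 24 = 26$)
$a{\left(M \right)} = M + 2 M^{2}$ ($a{\left(M \right)} = \left(M^{2} + M^{2}\right) + M = 2 M^{2} + M = M + 2 M^{2}$)
$A = -22$ ($A = \left(-2\right) 11 = -22$)
$X{\left(Y,p \right)} = \frac{1}{4 \left(26 + p\right)}$
$F{\left(k \right)} = \frac{1}{78}$ ($F{\left(k \right)} = \frac{1}{6 \left(1 + 2 \cdot 6\right)} = \frac{1}{6 \left(1 + 12\right)} = \frac{1}{6 \cdot 13} = \frac{1}{78}$)
$O = - \frac{1}{9996}$ ($O = 4 \frac{\frac{1}{4} \frac{1}{26 + 25}}{-196} = 4 \frac{1}{4 \cdot 51} \left(- \frac{1}{196}\right) = 4 \cdot \frac{1}{4} \cdot \frac{1}{51} \left(- \frac{1}{196}\right) = 4 \cdot \frac{1}{204} \left(- \frac{1}{196}\right) = 4 \left(- \frac{1}{39984}\right) = - \frac{1}{9996} \approx -0.00010004$)
$O F{\left(-9 \right)} = \left(- \frac{1}{9996}\right) \frac{1}{78} = - \frac{1}{779688}$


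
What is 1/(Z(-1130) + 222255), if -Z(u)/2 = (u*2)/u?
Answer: 1/222251 ≈ 4.4994e-6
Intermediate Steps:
Z(u) = -4 (Z(u) = -2*u*2/u = -2*2*u/u = -2*2 = -4)
1/(Z(-1130) + 222255) = 1/(-4 + 222255) = 1/222251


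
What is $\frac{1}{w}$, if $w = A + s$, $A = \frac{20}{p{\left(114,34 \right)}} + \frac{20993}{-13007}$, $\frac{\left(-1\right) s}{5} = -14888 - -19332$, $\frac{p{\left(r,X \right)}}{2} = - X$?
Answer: $- \frac{221119}{4913686096} \approx -4.5001 \cdot 10^{-5}$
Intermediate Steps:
$p{\left(r,X \right)} = - 2 X$ ($p{\left(r,X \right)} = 2 \left(- X\right) = - 2 X$)
$s = -22220$ ($s = - 5 \left(-14888 - -19332\right) = - 5 \left(-14888 + 19332\right) = \left(-5\right) 4444 = -22220$)
$A = - \frac{421916}{221119}$ ($A = \frac{20}{\left(-2\right) 34} + \frac{20993}{-13007} = \frac{20}{-68} + 20993 \left(- \frac{1}{13007}\right) = 20 \left(- \frac{1}{68}\right) - \frac{20993}{13007} = - \frac{5}{17} - \frac{20993}{13007} = - \frac{421916}{221119} \approx -1.9081$)
$w = - \frac{4913686096}{221119}$ ($w = - \frac{421916}{221119} - 22220 = - \frac{4913686096}{221119} \approx -22222.0$)
$\frac{1}{w} = \frac{1}{- \frac{4913686096}{221119}} = - \frac{221119}{4913686096}$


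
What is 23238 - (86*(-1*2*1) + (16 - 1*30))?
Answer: 23424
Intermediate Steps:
23238 - (86*(-1*2*1) + (16 - 1*30)) = 23238 - (86*(-2*1) + (16 - 30)) = 23238 - (86*(-2) - 14) = 23238 - (-172 - 14) = 23238 - 1*(-186) = 23238 + 186 = 23424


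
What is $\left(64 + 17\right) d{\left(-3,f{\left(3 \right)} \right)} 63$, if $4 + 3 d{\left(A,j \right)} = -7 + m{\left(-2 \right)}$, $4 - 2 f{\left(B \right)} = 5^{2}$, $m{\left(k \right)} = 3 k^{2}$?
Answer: $1701$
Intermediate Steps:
$f{\left(B \right)} = - \frac{21}{2}$ ($f{\left(B \right)} = 2 - \frac{5^{2}}{2} = 2 - \frac{25}{2} = - \frac{21}{2}$)
$d{\left(A,j \right)} = \frac{1}{3}$ ($d{\left(A,j \right)} = - \frac{4}{3} + \frac{-7 + 3 \left(-2\right)^{2}}{3} = - \frac{4}{3} + \frac{-7 + 3 \cdot 4}{3} = - \frac{4}{3} + \frac{-7 + 12}{3} = - \frac{4}{3} + \frac{1}{3} \cdot 5 = - \frac{4}{3} + \frac{5}{3} = \frac{1}{3}$)
$\left(64 + 17\right) d{\left(-3,f{\left(3 \right)} \right)} 63 = \left(64 + 17\right) \frac{1}{3} \cdot 63 = 81 \cdot \frac{1}{3} \cdot 63 = 27 \cdot 63 = 1701$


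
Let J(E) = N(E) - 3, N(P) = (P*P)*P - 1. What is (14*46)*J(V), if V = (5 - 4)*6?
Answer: 136528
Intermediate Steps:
N(P) = -1 + P**3 (N(P) = P**2*P - 1 = P**3 - 1 = -1 + P**3)
V = 6 (V = 1*6 = 6)
J(E) = -4 + E**3 (J(E) = (-1 + E**3) - 3 = -4 + E**3)
(14*46)*J(V) = (14*46)*(-4 + 6**3) = 644*(-4 + 216) = 644*212 = 136528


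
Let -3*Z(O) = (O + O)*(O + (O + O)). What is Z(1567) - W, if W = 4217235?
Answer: -9128213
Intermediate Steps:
Z(O) = -2*O² (Z(O) = -(O + O)*(O + (O + O))/3 = -2*O*(O + 2*O)/3 = -2*O*3*O/3 = -2*O²)
Z(1567) - W = -2*1567² - 1*4217235 = -2*2455489 - 4217235 = -4910978 - 4217235 = -9128213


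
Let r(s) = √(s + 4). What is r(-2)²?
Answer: 2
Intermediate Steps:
r(s) = √(4 + s)
r(-2)² = (√(4 - 2))² = (√2)² = 2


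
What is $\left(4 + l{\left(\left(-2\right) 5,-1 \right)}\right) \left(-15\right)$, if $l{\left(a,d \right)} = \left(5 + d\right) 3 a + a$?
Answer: $1890$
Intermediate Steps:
$l{\left(a,d \right)} = a + a \left(15 + 3 d\right)$ ($l{\left(a,d \right)} = \left(15 + 3 d\right) a + a = a \left(15 + 3 d\right) + a = a + a \left(15 + 3 d\right)$)
$\left(4 + l{\left(\left(-2\right) 5,-1 \right)}\right) \left(-15\right) = \left(4 + \left(-2\right) 5 \left(16 + 3 \left(-1\right)\right)\right) \left(-15\right) = \left(4 - 10 \left(16 - 3\right)\right) \left(-15\right) = \left(4 - 130\right) \left(-15\right) = \left(-126\right) \left(-15\right) = 1890$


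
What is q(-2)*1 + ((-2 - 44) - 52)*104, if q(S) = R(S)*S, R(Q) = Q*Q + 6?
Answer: -10212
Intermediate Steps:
R(Q) = 6 + Q² (R(Q) = Q² + 6 = 6 + Q²)
q(S) = S*(6 + S²) (q(S) = (6 + S²)*S = S*(6 + S²))
q(-2)*1 + ((-2 - 44) - 52)*104 = -2*(6 + (-2)²)*1 + ((-2 - 44) - 52)*104 = -2*(6 + 4)*1 + (-46 - 52)*104 = -2*10*1 - 98*104 = -20*1 - 10192 = -20 - 10192 = -10212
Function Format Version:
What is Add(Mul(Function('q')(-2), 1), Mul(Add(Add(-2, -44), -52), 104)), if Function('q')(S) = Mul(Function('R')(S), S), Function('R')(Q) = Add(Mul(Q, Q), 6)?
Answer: -10212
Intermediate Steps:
Function('R')(Q) = Add(6, Pow(Q, 2)) (Function('R')(Q) = Add(Pow(Q, 2), 6) = Add(6, Pow(Q, 2)))
Function('q')(S) = Mul(S, Add(6, Pow(S, 2))) (Function('q')(S) = Mul(Add(6, Pow(S, 2)), S) = Mul(S, Add(6, Pow(S, 2))))
Add(Mul(Function('q')(-2), 1), Mul(Add(Add(-2, -44), -52), 104)) = Add(Mul(Mul(-2, Add(6, Pow(-2, 2))), 1), Mul(Add(Add(-2, -44), -52), 104)) = Add(Mul(Mul(-2, Add(6, 4)), 1), Mul(Add(-46, -52), 104)) = Add(Mul(Mul(-2, 10), 1), Mul(-98, 104)) = Add(Mul(-20, 1), -10192) = Add(-20, -10192) = -10212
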